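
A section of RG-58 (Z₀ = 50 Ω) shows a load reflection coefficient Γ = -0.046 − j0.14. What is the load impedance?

Z_L = Z_0·(1 + Γ)/(1 − Γ) = 50·(0.954 − j0.14)/(1.05 + j0.14)

Z_L ≈ 43.9 − j12.6 Ω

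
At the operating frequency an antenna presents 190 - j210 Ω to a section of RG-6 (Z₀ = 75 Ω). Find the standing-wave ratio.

VSWR ≈ 5.85

Γ = (Z_L − Z_0)/(Z_L + Z_0) = (115 − j210)/(265 − j210)
|Γ| = 239/338 = 0.708
VSWR = (1 + |Γ|)/(1 − |Γ|) = 1.71/0.292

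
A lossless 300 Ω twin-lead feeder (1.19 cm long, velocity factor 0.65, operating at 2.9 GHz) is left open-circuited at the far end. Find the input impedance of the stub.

Z_in ≈ −j148 Ω

λ = v/f = 0.65·c / 2.9 GHz = 0.0672 m
βl = 2π·l/λ = 2π × 0.177 = 63.7°
tan(βl) = 2.02
For an open-circuited stub, Z_in = −jZ_0·cot(βl) = −jZ_0/tan(βl)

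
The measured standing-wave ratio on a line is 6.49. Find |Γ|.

|Γ| ≈ 0.733

|Γ| = (S − 1)/(S + 1) = (6.49 − 1)/(6.49 + 1) = 5.49/7.49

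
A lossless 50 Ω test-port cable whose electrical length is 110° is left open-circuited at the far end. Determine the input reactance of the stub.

tan(βl) = -2.75
For an open-circuited stub, Z_in = −jZ_0·cot(βl) = −jZ_0/tan(βl)

X_in ≈ 18.2 Ω (inductive)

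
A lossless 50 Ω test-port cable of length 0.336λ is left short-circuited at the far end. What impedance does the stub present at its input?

βl = 2π × 0.336 = 121°
tan(βl) = -1.67
For a short-circuited stub, Z_in = jZ_0·tan(βl)

Z_in ≈ −j83.3 Ω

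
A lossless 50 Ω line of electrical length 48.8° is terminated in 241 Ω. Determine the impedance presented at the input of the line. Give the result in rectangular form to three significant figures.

Z_in ≈ 17.7 − j40.5 Ω

tan(βl) = tan(48.8°) = 1.14
Z_in = Z_0·(Z_L + jZ_0·tanβl)/(Z_0 + jZ_L·tanβl)
     = 50·(241 + j57.1)/(50 + j275)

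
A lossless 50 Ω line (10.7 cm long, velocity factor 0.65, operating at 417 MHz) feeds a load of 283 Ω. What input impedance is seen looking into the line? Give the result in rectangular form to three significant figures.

λ = v/f = 0.65·c / 417 MHz = 0.468 m
βl = 2π·l/λ = 2π × 0.229 = 82.4°
tan(βl) = tan(82.4°) = 7.47
Z_in = Z_0·(Z_L + jZ_0·tanβl)/(Z_0 + jZ_L·tanβl)
     = 50·(283 + j373)/(50 + j2110)

Z_in ≈ 8.99 − j6.48 Ω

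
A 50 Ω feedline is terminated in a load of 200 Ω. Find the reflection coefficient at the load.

Γ = 0.6

Γ = (Z_L − Z_0)/(Z_L + Z_0) = (200 − 50)/(200 + 50) = 150/250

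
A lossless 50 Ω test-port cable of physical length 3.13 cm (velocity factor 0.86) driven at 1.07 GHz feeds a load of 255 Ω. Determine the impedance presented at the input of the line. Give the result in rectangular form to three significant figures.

λ = v/f = 0.86·c / 1.07 GHz = 0.241 m
βl = 2π·l/λ = 2π × 0.13 = 46.7°
tan(βl) = tan(46.7°) = 1.06
Z_in = Z_0·(Z_L + jZ_0·tanβl)/(Z_0 + jZ_L·tanβl)
     = 50·(255 + j53.1)/(50 + j271)

Z_in ≈ 17.9 − j43.8 Ω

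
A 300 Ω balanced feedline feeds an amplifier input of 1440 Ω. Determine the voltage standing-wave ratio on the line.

VSWR ≈ 4.8

For a purely resistive load, VSWR = R_L/Z_0 or Z_0/R_L (whichever > 1) = 1440/300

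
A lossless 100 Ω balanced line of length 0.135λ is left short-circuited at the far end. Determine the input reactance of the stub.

X_in ≈ 113 Ω (inductive)

βl = 2π × 0.135 = 48.6°
tan(βl) = 1.13
For a short-circuited stub, Z_in = jZ_0·tan(βl)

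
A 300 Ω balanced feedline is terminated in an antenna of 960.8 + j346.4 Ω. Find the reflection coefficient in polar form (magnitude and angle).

Γ ≈ 0.571 ∠ 12.3°

Γ = (Z_L − Z_0)/(Z_L + Z_0) = (660.8 + j346.4)/(1261 + j346.4)
|Γ| = 746/1310 = 0.571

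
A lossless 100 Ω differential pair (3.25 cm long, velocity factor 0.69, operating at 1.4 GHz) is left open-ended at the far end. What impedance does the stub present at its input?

Z_in ≈ −j19.2 Ω

λ = v/f = 0.69·c / 1.4 GHz = 0.148 m
βl = 2π·l/λ = 2π × 0.22 = 79.1°
tan(βl) = 5.21
For an open-ended stub, Z_in = −jZ_0·cot(βl) = −jZ_0/tan(βl)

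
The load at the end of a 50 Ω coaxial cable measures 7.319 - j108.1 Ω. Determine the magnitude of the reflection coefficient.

|Γ| ≈ 0.95

Γ = (Z_L − Z_0)/(Z_L + Z_0) = (-42.68 − j108.1)/(57.32 − j108.1)
|Γ| = 116/122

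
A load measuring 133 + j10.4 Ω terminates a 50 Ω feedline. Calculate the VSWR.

Γ = (Z_L − Z_0)/(Z_L + Z_0) = (83 + j10.4)/(183 + j10.4)
|Γ| = 83.6/183 = 0.456
VSWR = (1 + |Γ|)/(1 − |Γ|) = 1.46/0.544

VSWR ≈ 2.68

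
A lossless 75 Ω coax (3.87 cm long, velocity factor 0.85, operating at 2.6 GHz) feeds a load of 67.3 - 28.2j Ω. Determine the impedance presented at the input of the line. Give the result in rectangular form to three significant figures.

Z_in ≈ 109 − j14.3 Ω

λ = v/f = 0.85·c / 2.6 GHz = 0.0981 m
βl = 2π·l/λ = 2π × 0.395 = 142°
tan(βl) = tan(142°) = -0.78
Z_in = Z_0·(Z_L + jZ_0·tanβl)/(Z_0 + jZ_L·tanβl)
     = 75·(67.3 − j86.7)/(53 − j52.5)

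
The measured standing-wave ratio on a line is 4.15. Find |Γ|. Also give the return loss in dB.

|Γ| ≈ 0.612; return loss ≈ 4.27 dB

|Γ| = (S − 1)/(S + 1) = (4.15 − 1)/(4.15 + 1) = 3.15/5.15
RL = −20·log₁₀|Γ| = −20·log₁₀(0.612)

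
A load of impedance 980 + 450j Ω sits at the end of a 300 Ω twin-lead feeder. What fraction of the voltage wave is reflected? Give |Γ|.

Γ = (Z_L − Z_0)/(Z_L + Z_0) = (680 + j450)/(1280 + j450)
|Γ| = 815/1360

|Γ| ≈ 0.601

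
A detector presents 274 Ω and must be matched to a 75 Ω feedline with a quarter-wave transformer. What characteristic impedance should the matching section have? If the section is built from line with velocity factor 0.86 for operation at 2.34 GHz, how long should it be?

Z_qwt ≈ 143 Ω; length ≈ 2.76 cm

Z_qwt = √(Z_0·R_L) = √(75 × 274) = √20550
λ = 0.86·c/f = 0.11 m, so l = λ/4 = 0.0276 m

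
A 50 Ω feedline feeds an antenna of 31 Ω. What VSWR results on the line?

VSWR ≈ 1.61

Γ = (31 − 50)/(31 + 50) = -0.235
VSWR = (1 + 0.235)/(1 − 0.235)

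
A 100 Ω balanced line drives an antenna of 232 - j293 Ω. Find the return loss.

Γ = (132 − j293)/(332 − j293), |Γ| = 0.726
RL = −20·log₁₀|Γ| = −20·log₁₀(0.726)

RL ≈ 2.78 dB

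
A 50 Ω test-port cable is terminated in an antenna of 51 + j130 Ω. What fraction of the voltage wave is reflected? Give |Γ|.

|Γ| ≈ 0.79

Γ = (Z_L − Z_0)/(Z_L + Z_0) = (1 + j130)/(101 + j130)
|Γ| = 130/165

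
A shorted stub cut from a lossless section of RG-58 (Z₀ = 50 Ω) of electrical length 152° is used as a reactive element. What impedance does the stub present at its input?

Z_in ≈ −j26.6 Ω

tan(βl) = -0.532
For a shorted stub, Z_in = jZ_0·tan(βl)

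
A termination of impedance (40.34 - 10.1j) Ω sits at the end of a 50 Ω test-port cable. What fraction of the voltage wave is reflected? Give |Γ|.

Γ = (Z_L − Z_0)/(Z_L + Z_0) = (-9.66 − j10.1)/(90.34 − j10.1)
|Γ| = 14/90.9

|Γ| ≈ 0.154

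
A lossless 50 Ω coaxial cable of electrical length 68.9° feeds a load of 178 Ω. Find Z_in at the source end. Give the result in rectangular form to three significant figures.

Z_in ≈ 15.9 − j17.6 Ω

tan(βl) = tan(68.9°) = 2.59
Z_in = Z_0·(Z_L + jZ_0·tanβl)/(Z_0 + jZ_L·tanβl)
     = 50·(178 + j130)/(50 + j461)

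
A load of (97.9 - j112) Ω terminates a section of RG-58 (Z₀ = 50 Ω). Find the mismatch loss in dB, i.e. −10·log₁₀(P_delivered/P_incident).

Γ = (47.9 − j112)/(147.9 − j112), |Γ| = 0.657
|Γ|² = 0.431, so P_del/P_inc = 1 − |Γ|² = 0.569
ML = −10·log₁₀(1 − |Γ|²)

mismatch loss ≈ 2.45 dB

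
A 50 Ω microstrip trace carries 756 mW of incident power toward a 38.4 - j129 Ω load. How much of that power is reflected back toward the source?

P_reflected ≈ 519 mW

|Γ| = |(-11.6 − j129)/(88.4 − j129)| = 0.828
|Γ|² = 0.686
P_refl = |Γ|²·P_inc = 519 mW, P_del = (1 − |Γ|²)·P_inc = 237 mW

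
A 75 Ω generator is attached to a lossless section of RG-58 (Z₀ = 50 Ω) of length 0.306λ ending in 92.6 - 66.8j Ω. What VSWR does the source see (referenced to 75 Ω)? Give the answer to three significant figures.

VSWR ≈ 3.7

βl = 2π × 0.306 = 110°
tan(βl) = -2.72
Z_in = Z_0·(Z_L + jZ_0·tanβl)/(Z_0 + jZ_L·tanβl) = 24.1 + j30.9 Ω
Γ_s = (Z_in − Z_s)/(Z_in + Z_s) = (-50.9 + j30.9)/(99.1 + j30.9), |Γ_s| = 0.574
VSWR = (1 + |Γ_s|)/(1 − |Γ_s|)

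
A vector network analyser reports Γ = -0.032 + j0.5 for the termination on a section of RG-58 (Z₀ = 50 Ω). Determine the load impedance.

Z_L ≈ 28.5 + j38 Ω

Z_L = Z_0·(1 + Γ)/(1 − Γ) = 50·(0.968 + j0.5)/(1.03 − j0.5)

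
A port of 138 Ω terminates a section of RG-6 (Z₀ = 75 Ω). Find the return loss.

RL ≈ 10.6 dB

Γ = (138 − 75)/(138 + 75) = 0.296
RL = −20·log₁₀|Γ| = −20·log₁₀(0.296)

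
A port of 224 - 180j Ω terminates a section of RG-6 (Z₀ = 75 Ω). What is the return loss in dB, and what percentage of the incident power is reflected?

RL ≈ 3.48 dB; 44.8% of incident power reflected

Γ = (149 − j180)/(299 − j180), |Γ| = 0.67
RL = −20·log₁₀(0.67) = 3.48 dB
P_refl/P_inc = |Γ|² = 0.448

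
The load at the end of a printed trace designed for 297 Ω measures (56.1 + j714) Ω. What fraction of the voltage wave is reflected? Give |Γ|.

|Γ| ≈ 0.946

Γ = (Z_L − Z_0)/(Z_L + Z_0) = (-240.9 + j714)/(353.1 + j714)
|Γ| = 754/797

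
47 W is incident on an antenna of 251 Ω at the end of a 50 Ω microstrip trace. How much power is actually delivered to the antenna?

Γ = (251 − 50)/(251 + 50) = 0.668
|Γ|² = 0.446
P_refl = |Γ|²·P_inc = 21 W, P_del = (1 − |Γ|²)·P_inc = 26 W

P_delivered ≈ 26 W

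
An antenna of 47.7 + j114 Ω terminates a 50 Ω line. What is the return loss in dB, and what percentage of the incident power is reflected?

Γ = (-2.3 + j114)/(97.7 + j114), |Γ| = 0.759
RL = −20·log₁₀(0.759) = 2.39 dB
P_refl/P_inc = |Γ|² = 0.577

RL ≈ 2.39 dB; 57.7% of incident power reflected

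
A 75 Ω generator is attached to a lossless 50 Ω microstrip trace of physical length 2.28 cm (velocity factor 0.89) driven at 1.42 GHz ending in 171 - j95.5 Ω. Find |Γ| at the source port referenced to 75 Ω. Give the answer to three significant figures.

λ = v/f = 0.89·c / 1.42 GHz = 0.188 m
βl = 2π·l/λ = 2π × 0.121 = 43.7°
tan(βl) = 0.954
Z_in = Z_0·(Z_L + jZ_0·tanβl)/(Z_0 + jZ_L·tanβl) = 17.6 − j37.2 Ω
Γ_s = (Z_in − Z_s)/(Z_in + Z_s) = (-57.4 − j37.2)/(92.6 − j37.2), |Γ_s| = 0.686

|Γ| ≈ 0.686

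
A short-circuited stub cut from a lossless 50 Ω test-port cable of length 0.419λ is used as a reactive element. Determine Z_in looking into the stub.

βl = 2π × 0.419 = 151°
tan(βl) = -0.558
For a short-circuited stub, Z_in = jZ_0·tan(βl)

Z_in ≈ −j27.9 Ω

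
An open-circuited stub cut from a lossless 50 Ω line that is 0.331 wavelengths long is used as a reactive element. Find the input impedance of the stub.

βl = 2π × 0.331 = 119°
tan(βl) = -1.79
For an open-circuited stub, Z_in = −jZ_0·cot(βl) = −jZ_0/tan(βl)

Z_in ≈ +j27.9 Ω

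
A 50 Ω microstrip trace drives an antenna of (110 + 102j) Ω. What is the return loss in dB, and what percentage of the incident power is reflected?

RL ≈ 4.1 dB; 38.9% of incident power reflected

Γ = (60 + j102)/(160 + j102), |Γ| = 0.624
RL = −20·log₁₀(0.624) = 4.1 dB
P_refl/P_inc = |Γ|² = 0.389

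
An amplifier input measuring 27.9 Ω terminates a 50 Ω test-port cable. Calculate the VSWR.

Γ = (27.9 − 50)/(27.9 + 50) = -0.284
VSWR = (1 + 0.284)/(1 − 0.284)

VSWR ≈ 1.79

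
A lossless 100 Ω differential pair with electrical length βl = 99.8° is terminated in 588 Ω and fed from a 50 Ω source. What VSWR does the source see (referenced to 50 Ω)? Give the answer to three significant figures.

tan(βl) = -5.79
Z_in = Z_0·(Z_L + jZ_0·tanβl)/(Z_0 + jZ_L·tanβl) = 17.5 + j16.8 Ω
Γ_s = (Z_in − Z_s)/(Z_in + Z_s) = (-32.5 + j16.8)/(67.5 + j16.8), |Γ_s| = 0.526
VSWR = (1 + |Γ_s|)/(1 − |Γ_s|)

VSWR ≈ 3.22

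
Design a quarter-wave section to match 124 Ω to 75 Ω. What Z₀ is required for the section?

Z_qwt = √(Z_0·R_L) = √(75 × 124) = √9300

Z_qwt ≈ 96.4 Ω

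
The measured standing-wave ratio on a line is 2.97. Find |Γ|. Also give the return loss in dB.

|Γ| ≈ 0.496; return loss ≈ 6.09 dB

|Γ| = (S − 1)/(S + 1) = (2.97 − 1)/(2.97 + 1) = 1.97/3.97
RL = −20·log₁₀|Γ| = −20·log₁₀(0.496)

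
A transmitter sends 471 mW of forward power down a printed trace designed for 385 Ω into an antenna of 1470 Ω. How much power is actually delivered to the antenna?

P_delivered ≈ 310 mW

Γ = (1470 − 385)/(1470 + 385) = 0.585
|Γ|² = 0.342
P_refl = |Γ|²·P_inc = 161 mW, P_del = (1 − |Γ|²)·P_inc = 310 mW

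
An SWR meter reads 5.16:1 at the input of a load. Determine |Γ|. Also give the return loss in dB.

|Γ| = (S − 1)/(S + 1) = (5.16 − 1)/(5.16 + 1) = 4.16/6.16
RL = −20·log₁₀|Γ| = −20·log₁₀(0.675)

|Γ| ≈ 0.675; return loss ≈ 3.41 dB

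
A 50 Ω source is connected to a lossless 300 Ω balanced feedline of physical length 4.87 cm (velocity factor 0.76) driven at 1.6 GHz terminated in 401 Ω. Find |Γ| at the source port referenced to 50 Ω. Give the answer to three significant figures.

λ = v/f = 0.76·c / 1.6 GHz = 0.142 m
βl = 2π·l/λ = 2π × 0.342 = 123°
tan(βl) = -1.54
Z_in = Z_0·(Z_L + jZ_0·tanβl)/(Z_0 + jZ_L·tanβl) = 258 + j69.5 Ω
Γ_s = (Z_in − Z_s)/(Z_in + Z_s) = (208 + j69.5)/(308 + j69.5), |Γ_s| = 0.695

|Γ| ≈ 0.695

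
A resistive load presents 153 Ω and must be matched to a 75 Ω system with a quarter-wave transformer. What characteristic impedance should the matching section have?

Z_qwt ≈ 107 Ω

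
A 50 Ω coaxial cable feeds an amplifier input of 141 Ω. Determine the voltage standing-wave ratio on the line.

VSWR ≈ 2.82

Γ = (141 − 50)/(141 + 50) = 0.476
VSWR = (1 + 0.476)/(1 − 0.476)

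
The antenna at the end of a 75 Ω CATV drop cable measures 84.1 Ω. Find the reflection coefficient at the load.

Γ = 0.0572

Γ = (Z_L − Z_0)/(Z_L + Z_0) = (84.1 − 75)/(84.1 + 75) = 9.1/159.1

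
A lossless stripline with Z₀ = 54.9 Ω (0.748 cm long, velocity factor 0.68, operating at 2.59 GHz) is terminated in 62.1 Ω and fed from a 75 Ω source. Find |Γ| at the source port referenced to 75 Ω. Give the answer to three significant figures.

|Γ| ≈ 0.144

λ = v/f = 0.68·c / 2.59 GHz = 0.0788 m
βl = 2π·l/λ = 2π × 0.095 = 34.2°
tan(βl) = 0.679
Z_in = Z_0·(Z_L + jZ_0·tanβl)/(Z_0 + jZ_L·tanβl) = 57.1 − j6.55 Ω
Γ_s = (Z_in − Z_s)/(Z_in + Z_s) = (-17.9 − j6.55)/(132 − j6.55), |Γ_s| = 0.144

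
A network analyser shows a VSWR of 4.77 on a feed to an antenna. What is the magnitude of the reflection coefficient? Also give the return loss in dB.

|Γ| = (S − 1)/(S + 1) = (4.77 − 1)/(4.77 + 1) = 3.77/5.77
RL = −20·log₁₀|Γ| = −20·log₁₀(0.653)

|Γ| ≈ 0.653; return loss ≈ 3.7 dB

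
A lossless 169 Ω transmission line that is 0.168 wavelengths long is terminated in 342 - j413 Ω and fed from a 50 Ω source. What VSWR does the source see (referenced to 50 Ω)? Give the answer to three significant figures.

βl = 2π × 0.168 = 60.5°
tan(βl) = 1.77
Z_in = Z_0·(Z_L + jZ_0·tanβl)/(Z_0 + jZ_L·tanβl) = 34.3 − j44.6 Ω
Γ_s = (Z_in − Z_s)/(Z_in + Z_s) = (-15.7 − j44.6)/(84.3 − j44.6), |Γ_s| = 0.496
VSWR = (1 + |Γ_s|)/(1 − |Γ_s|)

VSWR ≈ 2.97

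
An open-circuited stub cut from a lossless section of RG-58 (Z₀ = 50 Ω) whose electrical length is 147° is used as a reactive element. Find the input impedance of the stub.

tan(βl) = -0.649
For an open-circuited stub, Z_in = −jZ_0·cot(βl) = −jZ_0/tan(βl)

Z_in ≈ +j77 Ω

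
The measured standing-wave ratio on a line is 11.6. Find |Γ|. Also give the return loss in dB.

|Γ| ≈ 0.841; return loss ≈ 1.5 dB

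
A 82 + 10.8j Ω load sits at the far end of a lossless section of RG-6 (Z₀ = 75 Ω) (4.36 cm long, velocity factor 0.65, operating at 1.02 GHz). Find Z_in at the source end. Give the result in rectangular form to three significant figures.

Z_in ≈ 69.9 − j10.7 Ω

λ = v/f = 0.65·c / 1.02 GHz = 0.191 m
βl = 2π·l/λ = 2π × 0.228 = 82.1°
tan(βl) = tan(82.1°) = 7.21
Z_in = Z_0·(Z_L + jZ_0·tanβl)/(Z_0 + jZ_L·tanβl)
     = 75·(82 + j551)/(-2.85 + j591)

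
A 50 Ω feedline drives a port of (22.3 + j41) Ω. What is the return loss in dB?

RL ≈ 4.51 dB

Γ = (-27.7 + j41)/(72.3 + j41), |Γ| = 0.595
RL = −20·log₁₀|Γ| = −20·log₁₀(0.595)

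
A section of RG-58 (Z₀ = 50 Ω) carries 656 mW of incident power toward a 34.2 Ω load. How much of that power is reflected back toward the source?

Γ = (34.2 − 50)/(34.2 + 50) = -0.188
|Γ|² = 0.0352
P_refl = |Γ|²·P_inc = 23.1 mW, P_del = (1 − |Γ|²)·P_inc = 633 mW

P_reflected ≈ 23.1 mW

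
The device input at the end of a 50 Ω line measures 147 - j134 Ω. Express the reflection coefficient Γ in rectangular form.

Γ ≈ 0.653 − j0.236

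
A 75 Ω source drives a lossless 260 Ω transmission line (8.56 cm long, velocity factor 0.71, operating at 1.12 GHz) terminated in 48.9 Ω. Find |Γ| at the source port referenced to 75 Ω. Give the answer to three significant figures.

|Γ| ≈ 0.55

λ = v/f = 0.71·c / 1.12 GHz = 0.19 m
βl = 2π·l/λ = 2π × 0.45 = 162°
tan(βl) = -0.324
Z_in = Z_0·(Z_L + jZ_0·tanβl)/(Z_0 + jZ_L·tanβl) = 53.8 − j81 Ω
Γ_s = (Z_in − Z_s)/(Z_in + Z_s) = (-21.2 − j81)/(129 − j81), |Γ_s| = 0.55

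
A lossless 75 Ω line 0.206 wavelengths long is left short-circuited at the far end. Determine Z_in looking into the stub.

βl = 2π × 0.206 = 74.2°
tan(βl) = 3.52
For a short-circuited stub, Z_in = jZ_0·tan(βl)

Z_in ≈ +j264 Ω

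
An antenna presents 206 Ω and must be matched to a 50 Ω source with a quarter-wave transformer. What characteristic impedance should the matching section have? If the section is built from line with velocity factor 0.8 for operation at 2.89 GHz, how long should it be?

Z_qwt = √(Z_0·R_L) = √(50 × 206) = √10300
λ = 0.8·c/f = 0.083 m, so l = λ/4 = 0.0208 m

Z_qwt ≈ 101 Ω; length ≈ 2.08 cm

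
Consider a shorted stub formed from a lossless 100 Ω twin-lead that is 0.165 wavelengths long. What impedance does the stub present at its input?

Z_in ≈ +j169 Ω

βl = 2π × 0.165 = 59.4°
tan(βl) = 1.69
For a shorted stub, Z_in = jZ_0·tan(βl)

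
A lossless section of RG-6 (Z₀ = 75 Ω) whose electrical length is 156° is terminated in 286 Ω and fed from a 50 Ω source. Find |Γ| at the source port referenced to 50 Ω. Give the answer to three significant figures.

|Γ| ≈ 0.678

tan(βl) = -0.445
Z_in = Z_0·(Z_L + jZ_0·tanβl)/(Z_0 + jZ_L·tanβl) = 88.3 + j116 Ω
Γ_s = (Z_in − Z_s)/(Z_in + Z_s) = (38.3 + j116)/(138 + j116), |Γ_s| = 0.678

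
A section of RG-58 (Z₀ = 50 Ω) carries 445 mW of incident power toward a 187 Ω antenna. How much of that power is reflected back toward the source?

P_reflected ≈ 149 mW

Γ = (187 − 50)/(187 + 50) = 0.578
|Γ|² = 0.334
P_refl = |Γ|²·P_inc = 149 mW, P_del = (1 − |Γ|²)·P_inc = 296 mW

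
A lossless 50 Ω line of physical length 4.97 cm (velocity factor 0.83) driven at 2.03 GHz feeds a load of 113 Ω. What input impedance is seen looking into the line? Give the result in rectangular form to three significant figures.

Z_in ≈ 49.3 + j41.6 Ω

λ = v/f = 0.83·c / 2.03 GHz = 0.123 m
βl = 2π·l/λ = 2π × 0.405 = 146°
tan(βl) = tan(146°) = -0.678
Z_in = Z_0·(Z_L + jZ_0·tanβl)/(Z_0 + jZ_L·tanβl)
     = 50·(113 − j33.9)/(50 − j76.6)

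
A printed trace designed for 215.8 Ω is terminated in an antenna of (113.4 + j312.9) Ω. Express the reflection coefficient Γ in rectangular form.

Γ ≈ 0.311 + j0.655

Γ = (Z_L − Z_0)/(Z_L + Z_0) = (-102.4 + j312.9)/(329.2 + j312.9)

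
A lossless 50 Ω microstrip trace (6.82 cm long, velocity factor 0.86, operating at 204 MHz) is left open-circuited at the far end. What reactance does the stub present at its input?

λ = v/f = 0.86·c / 204 MHz = 1.26 m
βl = 2π·l/λ = 2π × 0.0539 = 19.4°
tan(βl) = 0.352
For an open-circuited stub, Z_in = −jZ_0·cot(βl) = −jZ_0/tan(βl)

X_in ≈ -142 Ω (capacitive)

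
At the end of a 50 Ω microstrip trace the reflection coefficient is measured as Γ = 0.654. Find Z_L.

Z_L = Z_0·(1 + Γ)/(1 − Γ) = 50·(1.65)/(0.346)

Z_L ≈ 239 Ω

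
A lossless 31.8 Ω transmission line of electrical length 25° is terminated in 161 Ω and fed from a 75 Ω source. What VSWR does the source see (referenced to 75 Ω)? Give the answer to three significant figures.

tan(βl) = 0.466
Z_in = Z_0·(Z_L + jZ_0·tanβl)/(Z_0 + jZ_L·tanβl) = 29.8 − j55.6 Ω
Γ_s = (Z_in − Z_s)/(Z_in + Z_s) = (-45.2 − j55.6)/(105 − j55.6), |Γ_s| = 0.604
VSWR = (1 + |Γ_s|)/(1 − |Γ_s|)

VSWR ≈ 4.05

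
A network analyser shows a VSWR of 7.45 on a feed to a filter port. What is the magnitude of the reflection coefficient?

|Γ| ≈ 0.763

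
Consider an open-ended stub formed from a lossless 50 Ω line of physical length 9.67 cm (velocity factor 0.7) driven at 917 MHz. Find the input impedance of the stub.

Z_in ≈ +j94.1 Ω

λ = v/f = 0.7·c / 917 MHz = 0.229 m
βl = 2π·l/λ = 2π × 0.422 = 152°
tan(βl) = -0.531
For an open-ended stub, Z_in = −jZ_0·cot(βl) = −jZ_0/tan(βl)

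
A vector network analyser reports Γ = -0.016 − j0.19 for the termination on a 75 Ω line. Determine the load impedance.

Z_L = Z_0·(1 + Γ)/(1 − Γ) = 75·(0.984 − j0.19)/(1.02 + j0.19)

Z_L ≈ 67.6 − j26.7 Ω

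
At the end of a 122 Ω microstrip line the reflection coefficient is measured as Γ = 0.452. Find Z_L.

Z_L ≈ 323 Ω

Z_L = Z_0·(1 + Γ)/(1 − Γ) = 122·(1.45)/(0.548)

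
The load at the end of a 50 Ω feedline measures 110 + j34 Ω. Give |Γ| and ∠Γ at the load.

Γ = (Z_L − Z_0)/(Z_L + Z_0) = (60 + j34)/(160 + j34)
|Γ| = 69/164 = 0.422

Γ ≈ 0.422 ∠ 17.5°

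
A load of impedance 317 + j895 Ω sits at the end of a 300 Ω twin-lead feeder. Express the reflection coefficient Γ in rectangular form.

Γ ≈ 0.687 + j0.454

Γ = (Z_L − Z_0)/(Z_L + Z_0) = (17 + j895)/(617 + j895)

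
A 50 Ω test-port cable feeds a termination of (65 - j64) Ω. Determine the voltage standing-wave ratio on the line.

VSWR ≈ 3

Γ = (Z_L − Z_0)/(Z_L + Z_0) = (15 − j64)/(115 − j64)
|Γ| = 65.7/132 = 0.499
VSWR = (1 + |Γ|)/(1 − |Γ|) = 1.5/0.501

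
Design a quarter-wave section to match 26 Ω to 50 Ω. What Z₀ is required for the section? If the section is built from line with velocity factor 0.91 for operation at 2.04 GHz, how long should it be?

Z_qwt = √(Z_0·R_L) = √(50 × 26) = √1300
λ = 0.91·c/f = 0.134 m, so l = λ/4 = 0.0335 m

Z_qwt ≈ 36.1 Ω; length ≈ 3.35 cm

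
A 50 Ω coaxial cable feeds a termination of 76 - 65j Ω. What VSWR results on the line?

VSWR ≈ 2.95

Γ = (Z_L − Z_0)/(Z_L + Z_0) = (26 − j65)/(126 − j65)
|Γ| = 70/142 = 0.494
VSWR = (1 + |Γ|)/(1 − |Γ|) = 1.49/0.506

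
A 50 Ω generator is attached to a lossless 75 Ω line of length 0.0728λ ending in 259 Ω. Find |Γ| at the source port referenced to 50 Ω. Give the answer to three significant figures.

|Γ| ≈ 0.646

βl = 2π × 0.0728 = 26.2°
tan(βl) = 0.492
Z_in = Z_0·(Z_L + jZ_0·tanβl)/(Z_0 + jZ_L·tanβl) = 82.7 − j104 Ω
Γ_s = (Z_in − Z_s)/(Z_in + Z_s) = (32.7 − j104)/(133 − j104), |Γ_s| = 0.646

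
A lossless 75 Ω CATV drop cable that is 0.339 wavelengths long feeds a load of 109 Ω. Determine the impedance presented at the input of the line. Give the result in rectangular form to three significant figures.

βl = 2π × 0.339 = 122°
tan(βl) = tan(122°) = -1.6
Z_in = Z_0·(Z_L + jZ_0·tanβl)/(Z_0 + jZ_L·tanβl)
     = 75·(109 − j120)/(75 − j174)

Z_in ≈ 60.6 + j20.8 Ω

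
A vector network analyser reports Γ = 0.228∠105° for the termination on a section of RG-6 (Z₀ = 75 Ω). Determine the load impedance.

Z_L = Z_0·(1 + Γ)/(1 − Γ) = 75·(0.941 + j0.22)/(1.06 − j0.22)

Z_L ≈ 60.8 + j28.2 Ω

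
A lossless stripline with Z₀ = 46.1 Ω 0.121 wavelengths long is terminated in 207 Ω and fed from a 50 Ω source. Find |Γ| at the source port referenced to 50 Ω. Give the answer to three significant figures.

βl = 2π × 0.121 = 43.6°
tan(βl) = 0.951
Z_in = Z_0·(Z_L + jZ_0·tanβl)/(Z_0 + jZ_L·tanβl) = 20.5 − j43.7 Ω
Γ_s = (Z_in − Z_s)/(Z_in + Z_s) = (-29.5 − j43.7)/(70.5 − j43.7), |Γ_s| = 0.636

|Γ| ≈ 0.636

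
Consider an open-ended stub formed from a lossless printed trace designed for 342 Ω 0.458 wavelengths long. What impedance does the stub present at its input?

Z_in ≈ +j1270 Ω

βl = 2π × 0.458 = 165°
tan(βl) = -0.27
For an open-ended stub, Z_in = −jZ_0·cot(βl) = −jZ_0/tan(βl)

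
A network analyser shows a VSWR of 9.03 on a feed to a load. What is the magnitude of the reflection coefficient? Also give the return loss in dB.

|Γ| ≈ 0.801; return loss ≈ 1.93 dB

|Γ| = (S − 1)/(S + 1) = (9.03 − 1)/(9.03 + 1) = 8.03/10
RL = −20·log₁₀|Γ| = −20·log₁₀(0.801)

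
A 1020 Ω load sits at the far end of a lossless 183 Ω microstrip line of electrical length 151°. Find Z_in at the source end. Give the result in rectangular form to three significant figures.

tan(βl) = tan(151°) = -0.554
Z_in = Z_0·(Z_L + jZ_0·tanβl)/(Z_0 + jZ_L·tanβl)
     = 183·(1020 − j101)/(183 − j565)

Z_in ≈ 126 + j289 Ω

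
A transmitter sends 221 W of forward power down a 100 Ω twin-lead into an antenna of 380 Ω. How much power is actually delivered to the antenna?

Γ = (380 − 100)/(380 + 100) = 0.583
|Γ|² = 0.34
P_refl = |Γ|²·P_inc = 75.2 W, P_del = (1 − |Γ|²)·P_inc = 146 W

P_delivered ≈ 146 W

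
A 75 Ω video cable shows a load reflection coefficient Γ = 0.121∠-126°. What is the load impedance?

Z_L = Z_0·(1 + Γ)/(1 − Γ) = 75·(0.929 − j0.0979)/(1.07 + j0.0979)

Z_L ≈ 63.9 − j12.7 Ω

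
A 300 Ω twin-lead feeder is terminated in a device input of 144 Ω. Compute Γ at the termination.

Γ = -0.351

Γ = (Z_L − Z_0)/(Z_L + Z_0) = (144 − 300)/(144 + 300) = -156/444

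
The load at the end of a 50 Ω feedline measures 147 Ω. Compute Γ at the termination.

Γ = 0.492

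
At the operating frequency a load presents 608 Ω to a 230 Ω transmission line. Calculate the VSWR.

VSWR ≈ 2.64

Γ = (608 − 230)/(608 + 230) = 0.451
VSWR = (1 + 0.451)/(1 − 0.451)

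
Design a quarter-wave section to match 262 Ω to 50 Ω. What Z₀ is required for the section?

Z_qwt = √(Z_0·R_L) = √(50 × 262) = √13100

Z_qwt ≈ 114 Ω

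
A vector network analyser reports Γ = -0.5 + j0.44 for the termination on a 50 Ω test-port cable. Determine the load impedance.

Z_L = Z_0·(1 + Γ)/(1 − Γ) = 50·(0.5 + j0.44)/(1.5 − j0.44)

Z_L ≈ 11.4 + j18 Ω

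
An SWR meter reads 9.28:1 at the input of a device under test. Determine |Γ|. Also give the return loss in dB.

|Γ| ≈ 0.805; return loss ≈ 1.88 dB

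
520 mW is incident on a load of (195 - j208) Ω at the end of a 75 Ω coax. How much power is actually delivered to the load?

P_delivered ≈ 262 mW

|Γ| = |(120 − j208)/(270 − j208)| = 0.705
|Γ|² = 0.496
P_refl = |Γ|²·P_inc = 258 mW, P_del = (1 − |Γ|²)·P_inc = 262 mW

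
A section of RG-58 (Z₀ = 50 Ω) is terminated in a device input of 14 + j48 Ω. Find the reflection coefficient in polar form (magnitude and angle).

Γ = (Z_L − Z_0)/(Z_L + Z_0) = (-36 + j48)/(64 + j48)
|Γ| = 60/80 = 0.75

Γ ≈ 0.75 ∠ 90°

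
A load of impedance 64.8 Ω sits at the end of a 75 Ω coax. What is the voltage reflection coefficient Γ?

Γ = -0.073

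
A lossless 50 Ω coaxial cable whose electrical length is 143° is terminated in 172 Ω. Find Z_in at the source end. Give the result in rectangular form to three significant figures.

tan(βl) = tan(143°) = -0.754
Z_in = Z_0·(Z_L + jZ_0·tanβl)/(Z_0 + jZ_L·tanβl)
     = 50·(172 − j37.7)/(50 − j130)

Z_in ≈ 34.9 + j52.9 Ω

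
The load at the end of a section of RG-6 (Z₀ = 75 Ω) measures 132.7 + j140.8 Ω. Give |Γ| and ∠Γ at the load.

Γ = (Z_L − Z_0)/(Z_L + Z_0) = (57.7 + j140.8)/(207.7 + j140.8)
|Γ| = 152/251 = 0.606

Γ ≈ 0.606 ∠ 33.6°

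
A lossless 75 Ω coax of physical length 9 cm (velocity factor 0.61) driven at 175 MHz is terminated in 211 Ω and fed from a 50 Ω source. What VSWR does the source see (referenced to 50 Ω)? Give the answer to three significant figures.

λ = v/f = 0.61·c / 175 MHz = 1.05 m
βl = 2π·l/λ = 2π × 0.0861 = 31°
tan(βl) = 0.6
Z_in = Z_0·(Z_L + jZ_0·tanβl)/(Z_0 + jZ_L·tanβl) = 74.5 − j80.8 Ω
Γ_s = (Z_in − Z_s)/(Z_in + Z_s) = (24.5 − j80.8)/(124 − j80.8), |Γ_s| = 0.569
VSWR = (1 + |Γ_s|)/(1 − |Γ_s|)

VSWR ≈ 3.64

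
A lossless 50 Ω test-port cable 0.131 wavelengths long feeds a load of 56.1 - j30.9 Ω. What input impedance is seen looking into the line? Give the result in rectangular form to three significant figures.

βl = 2π × 0.131 = 47.2°
tan(βl) = tan(47.2°) = 1.08
Z_in = Z_0·(Z_L + jZ_0·tanβl)/(Z_0 + jZ_L·tanβl)
     = 50·(56.1 + j23)/(83.3 + j60.5)

Z_in ≈ 28.6 − j6.96 Ω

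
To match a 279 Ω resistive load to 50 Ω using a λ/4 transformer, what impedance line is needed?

Z_qwt = √(Z_0·R_L) = √(50 × 279) = √13950

Z_qwt ≈ 118 Ω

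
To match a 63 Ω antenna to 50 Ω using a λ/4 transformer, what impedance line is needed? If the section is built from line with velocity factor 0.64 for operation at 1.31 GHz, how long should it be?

Z_qwt ≈ 56.1 Ω; length ≈ 3.66 cm

Z_qwt = √(Z_0·R_L) = √(50 × 63) = √3150
λ = 0.64·c/f = 0.147 m, so l = λ/4 = 0.0366 m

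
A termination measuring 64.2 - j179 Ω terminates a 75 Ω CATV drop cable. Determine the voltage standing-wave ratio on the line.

Γ = (Z_L − Z_0)/(Z_L + Z_0) = (-10.8 − j179)/(139.2 − j179)
|Γ| = 179/227 = 0.791
VSWR = (1 + |Γ|)/(1 − |Γ|) = 1.79/0.209

VSWR ≈ 8.56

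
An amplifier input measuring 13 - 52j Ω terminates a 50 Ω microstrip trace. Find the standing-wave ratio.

Γ = (Z_L − Z_0)/(Z_L + Z_0) = (-37 − j52)/(63 − j52)
|Γ| = 63.8/81.7 = 0.781
VSWR = (1 + |Γ|)/(1 − |Γ|) = 1.78/0.219

VSWR ≈ 8.14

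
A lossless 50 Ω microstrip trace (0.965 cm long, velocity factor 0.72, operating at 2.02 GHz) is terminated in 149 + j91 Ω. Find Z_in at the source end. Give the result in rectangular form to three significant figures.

λ = v/f = 0.72·c / 2.02 GHz = 0.107 m
βl = 2π·l/λ = 2π × 0.0902 = 32.5°
tan(βl) = tan(32.5°) = 0.637
Z_in = Z_0·(Z_L + jZ_0·tanβl)/(Z_0 + jZ_L·tanβl)
     = 50·(149 + j123)/(-7.95 + j94.9)

Z_in ≈ 57.8 − j83.4 Ω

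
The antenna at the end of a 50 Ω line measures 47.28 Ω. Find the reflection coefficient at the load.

Γ = -0.028

Γ = (Z_L − Z_0)/(Z_L + Z_0) = (47.28 − 50)/(47.28 + 50) = -2.72/97.28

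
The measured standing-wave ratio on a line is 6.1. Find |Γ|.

|Γ| = (S − 1)/(S + 1) = (6.1 − 1)/(6.1 + 1) = 5.1/7.1

|Γ| ≈ 0.718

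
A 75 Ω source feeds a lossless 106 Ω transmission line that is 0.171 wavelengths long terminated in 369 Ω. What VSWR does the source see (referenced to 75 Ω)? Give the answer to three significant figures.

βl = 2π × 0.171 = 61.6°
tan(βl) = 1.85
Z_in = Z_0·(Z_L + jZ_0·tanβl)/(Z_0 + jZ_L·tanβl) = 38.5 − j51.4 Ω
Γ_s = (Z_in − Z_s)/(Z_in + Z_s) = (-36.5 − j51.4)/(113 − j51.4), |Γ_s| = 0.507
VSWR = (1 + |Γ_s|)/(1 − |Γ_s|)

VSWR ≈ 3.05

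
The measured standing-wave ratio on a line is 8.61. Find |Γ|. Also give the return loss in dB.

|Γ| ≈ 0.792; return loss ≈ 2.03 dB

|Γ| = (S − 1)/(S + 1) = (8.61 − 1)/(8.61 + 1) = 7.61/9.61
RL = −20·log₁₀|Γ| = −20·log₁₀(0.792)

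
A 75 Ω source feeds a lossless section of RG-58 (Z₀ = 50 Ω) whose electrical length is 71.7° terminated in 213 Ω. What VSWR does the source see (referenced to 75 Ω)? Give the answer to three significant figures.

tan(βl) = 3.02
Z_in = Z_0·(Z_L + jZ_0·tanβl)/(Z_0 + jZ_L·tanβl) = 12.9 − j15.5 Ω
Γ_s = (Z_in − Z_s)/(Z_in + Z_s) = (-62.1 − j15.5)/(87.9 − j15.5), |Γ_s| = 0.716
VSWR = (1 + |Γ_s|)/(1 − |Γ_s|)

VSWR ≈ 6.05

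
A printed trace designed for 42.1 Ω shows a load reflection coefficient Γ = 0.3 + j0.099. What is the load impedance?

Z_L = Z_0·(1 + Γ)/(1 − Γ) = 42.1·(1.3 + j0.099)/(0.7 − j0.099)

Z_L ≈ 75.8 + j16.7 Ω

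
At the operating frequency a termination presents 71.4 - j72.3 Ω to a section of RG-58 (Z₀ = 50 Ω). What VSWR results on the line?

VSWR ≈ 3.29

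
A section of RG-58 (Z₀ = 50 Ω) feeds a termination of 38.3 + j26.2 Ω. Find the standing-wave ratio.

Γ = (Z_L − Z_0)/(Z_L + Z_0) = (-11.7 + j26.2)/(88.3 + j26.2)
|Γ| = 28.7/92.1 = 0.312
VSWR = (1 + |Γ|)/(1 − |Γ|) = 1.31/0.688

VSWR ≈ 1.91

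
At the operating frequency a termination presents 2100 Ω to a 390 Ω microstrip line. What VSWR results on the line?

VSWR ≈ 5.38

Γ = (2100 − 390)/(2100 + 390) = 0.687
VSWR = (1 + 0.687)/(1 − 0.687)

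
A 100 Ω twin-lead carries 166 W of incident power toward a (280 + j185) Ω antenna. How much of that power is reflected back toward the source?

P_reflected ≈ 61.9 W

|Γ| = |(180 + j185)/(380 + j185)| = 0.611
|Γ|² = 0.373
P_refl = |Γ|²·P_inc = 61.9 W, P_del = (1 − |Γ|²)·P_inc = 104 W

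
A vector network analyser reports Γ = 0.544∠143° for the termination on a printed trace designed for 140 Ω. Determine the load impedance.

Z_L ≈ 45.5 + j42.3 Ω

Z_L = Z_0·(1 + Γ)/(1 − Γ) = 140·(0.566 + j0.327)/(1.43 − j0.327)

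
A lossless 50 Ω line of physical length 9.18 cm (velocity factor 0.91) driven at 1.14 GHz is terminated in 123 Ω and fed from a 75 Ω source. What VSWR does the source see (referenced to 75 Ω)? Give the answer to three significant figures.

VSWR ≈ 2.64

λ = v/f = 0.91·c / 1.14 GHz = 0.239 m
βl = 2π·l/λ = 2π × 0.383 = 138°
tan(βl) = -0.9
Z_in = Z_0·(Z_L + jZ_0·tanβl)/(Z_0 + jZ_L·tanβl) = 37.7 + j38.5 Ω
Γ_s = (Z_in − Z_s)/(Z_in + Z_s) = (-37.3 + j38.5)/(113 + j38.5), |Γ_s| = 0.45
VSWR = (1 + |Γ_s|)/(1 − |Γ_s|)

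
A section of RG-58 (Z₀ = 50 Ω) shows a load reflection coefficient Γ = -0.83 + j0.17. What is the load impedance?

Z_L ≈ 4.18 + j5.03 Ω

Z_L = Z_0·(1 + Γ)/(1 − Γ) = 50·(0.17 + j0.17)/(1.83 − j0.17)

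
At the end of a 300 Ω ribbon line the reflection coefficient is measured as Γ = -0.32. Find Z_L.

Z_L ≈ 155 Ω

Z_L = Z_0·(1 + Γ)/(1 − Γ) = 300·(0.68)/(1.32)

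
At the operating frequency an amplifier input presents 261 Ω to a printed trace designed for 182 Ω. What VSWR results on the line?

VSWR ≈ 1.43

Γ = (261 − 182)/(261 + 182) = 0.178
VSWR = (1 + 0.178)/(1 − 0.178)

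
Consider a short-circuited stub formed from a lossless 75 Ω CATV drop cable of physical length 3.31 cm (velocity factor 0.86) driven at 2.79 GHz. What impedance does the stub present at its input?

Z_in ≈ −j93.1 Ω

λ = v/f = 0.86·c / 2.79 GHz = 0.0925 m
βl = 2π·l/λ = 2π × 0.358 = 129°
tan(βl) = -1.24
For a short-circuited stub, Z_in = jZ_0·tan(βl)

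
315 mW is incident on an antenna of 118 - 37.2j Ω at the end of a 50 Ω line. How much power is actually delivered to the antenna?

P_delivered ≈ 251 mW

|Γ| = |(68 − j37.2)/(168 − j37.2)| = 0.45
|Γ|² = 0.203
P_refl = |Γ|²·P_inc = 63.9 mW, P_del = (1 − |Γ|²)·P_inc = 251 mW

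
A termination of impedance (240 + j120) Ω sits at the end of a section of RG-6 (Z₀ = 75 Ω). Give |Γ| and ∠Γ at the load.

Γ ≈ 0.605 ∠ 15.2°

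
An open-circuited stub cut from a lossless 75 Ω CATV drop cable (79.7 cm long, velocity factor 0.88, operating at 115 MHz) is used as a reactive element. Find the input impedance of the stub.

Z_in ≈ +j52.5 Ω

λ = v/f = 0.88·c / 115 MHz = 2.3 m
βl = 2π·l/λ = 2π × 0.347 = 125°
tan(βl) = -1.43
For an open-circuited stub, Z_in = −jZ_0·cot(βl) = −jZ_0/tan(βl)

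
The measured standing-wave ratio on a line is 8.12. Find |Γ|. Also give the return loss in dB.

|Γ| = (S − 1)/(S + 1) = (8.12 − 1)/(8.12 + 1) = 7.12/9.12
RL = −20·log₁₀|Γ| = −20·log₁₀(0.781)

|Γ| ≈ 0.781; return loss ≈ 2.15 dB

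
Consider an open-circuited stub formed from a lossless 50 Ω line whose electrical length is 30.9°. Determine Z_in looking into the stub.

tan(βl) = 0.598
For an open-circuited stub, Z_in = −jZ_0·cot(βl) = −jZ_0/tan(βl)

Z_in ≈ −j83.5 Ω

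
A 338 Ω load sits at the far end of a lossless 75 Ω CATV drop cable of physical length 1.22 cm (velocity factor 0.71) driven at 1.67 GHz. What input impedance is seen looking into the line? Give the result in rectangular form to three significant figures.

λ = v/f = 0.71·c / 1.67 GHz = 0.128 m
βl = 2π·l/λ = 2π × 0.0957 = 34.4°
tan(βl) = tan(34.4°) = 0.686
Z_in = Z_0·(Z_L + jZ_0·tanβl)/(Z_0 + jZ_L·tanβl)
     = 75·(338 + j51.4)/(75 + j232)

Z_in ≈ 47.1 − j94.1 Ω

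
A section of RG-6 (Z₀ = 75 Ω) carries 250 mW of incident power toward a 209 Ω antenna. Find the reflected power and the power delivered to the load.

P_reflected ≈ 55.7 mW; P_delivered ≈ 194 mW

Γ = (209 − 75)/(209 + 75) = 0.472
|Γ|² = 0.223
P_refl = |Γ|²·P_inc = 55.7 mW, P_del = (1 − |Γ|²)·P_inc = 194 mW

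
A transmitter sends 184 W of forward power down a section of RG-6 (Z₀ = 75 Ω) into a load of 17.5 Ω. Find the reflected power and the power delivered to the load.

Γ = (17.5 − 75)/(17.5 + 75) = -0.622
|Γ|² = 0.386
P_refl = |Γ|²·P_inc = 71.1 W, P_del = (1 − |Γ|²)·P_inc = 113 W

P_reflected ≈ 71.1 W; P_delivered ≈ 113 W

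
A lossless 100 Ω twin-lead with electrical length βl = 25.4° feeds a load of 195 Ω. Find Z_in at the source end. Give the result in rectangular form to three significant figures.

tan(βl) = tan(25.4°) = 0.475
Z_in = Z_0·(Z_L + jZ_0·tanβl)/(Z_0 + jZ_L·tanβl)
     = 100·(195 + j47.5)/(100 + j92.6)

Z_in ≈ 129 − j71.6 Ω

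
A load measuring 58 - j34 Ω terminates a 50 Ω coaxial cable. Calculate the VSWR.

Γ = (Z_L − Z_0)/(Z_L + Z_0) = (8 − j34)/(108 − j34)
|Γ| = 34.9/113 = 0.308
VSWR = (1 + |Γ|)/(1 − |Γ|) = 1.31/0.692

VSWR ≈ 1.89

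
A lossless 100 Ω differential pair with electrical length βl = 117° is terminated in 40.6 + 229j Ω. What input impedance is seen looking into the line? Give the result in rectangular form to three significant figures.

tan(βl) = tan(117°) = -1.96
Z_in = Z_0·(Z_L + jZ_0·tanβl)/(Z_0 + jZ_L·tanβl)
     = 100·(40.6 + j32.7)/(549 − j79.7)

Z_in ≈ 6.39 + j6.89 Ω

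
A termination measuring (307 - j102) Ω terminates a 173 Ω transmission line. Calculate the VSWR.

VSWR ≈ 2.04

Γ = (Z_L − Z_0)/(Z_L + Z_0) = (134 − j102)/(480 − j102)
|Γ| = 168/491 = 0.343
VSWR = (1 + |Γ|)/(1 − |Γ|) = 1.34/0.657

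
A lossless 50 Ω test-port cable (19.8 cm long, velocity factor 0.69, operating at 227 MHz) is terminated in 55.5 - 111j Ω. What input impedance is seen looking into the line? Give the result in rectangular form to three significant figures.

λ = v/f = 0.69·c / 227 MHz = 0.912 m
βl = 2π·l/λ = 2π × 0.217 = 78.2°
tan(βl) = tan(78.2°) = 4.77
Z_in = Z_0·(Z_L + jZ_0·tanβl)/(Z_0 + jZ_L·tanβl)
     = 50·(55.5 + j128)/(580 + j265)

Z_in ≈ 8.12 + j7.3 Ω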